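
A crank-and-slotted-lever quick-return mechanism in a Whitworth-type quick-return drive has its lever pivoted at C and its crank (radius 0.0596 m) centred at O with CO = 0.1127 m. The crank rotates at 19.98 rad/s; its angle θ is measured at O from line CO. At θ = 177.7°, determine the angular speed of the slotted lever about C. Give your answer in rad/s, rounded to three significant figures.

ω = 19.98 rad/s
Crank pin A relative to C: A = (d + r cosθ, r sinθ); lever angle φ = atan2(r sinθ, d + r cosθ).
Differentiating tanφ: φ̇ = rω(d cosθ + r)/(d² + r² + 2dr cosθ).
d² + r² + 2dr cosθ = |CA|² = 0.00283043 m²;  d cosθ + r = -0.053009 m.
|ω_lever| = |0.0596·19.98·-0.053009| / 0.00283043 = 22.302 rad/s.

22.3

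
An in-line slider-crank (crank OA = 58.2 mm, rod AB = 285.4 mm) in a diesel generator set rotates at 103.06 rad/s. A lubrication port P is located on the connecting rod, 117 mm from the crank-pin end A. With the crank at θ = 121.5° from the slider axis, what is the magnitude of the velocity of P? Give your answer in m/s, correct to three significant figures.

ω = 103.1 rad/s.  Crank-pin speed |V_A| = rω = 5.9981 m/s, perpendicular to OA.
Rod angle: sinφ = −(r/L) sinθ ⇒ φ = -10.013°; ω_rod = −rω cosθ/√(L²−r²sin²θ) = +11.151 rad/s.
V_P = V_A + ω_rod × AP, with AP = 0.117 m along the rod.
Components: V_Px = −rω sinθ − a·ω_rod·sinφ = -4.8874 m/s;  V_Py = rω cosθ + a·ω_rod·cosφ = -1.8492 m/s.
|V_P| = √(V_Px² + V_Py²) = 5.2255 m/s.

5.23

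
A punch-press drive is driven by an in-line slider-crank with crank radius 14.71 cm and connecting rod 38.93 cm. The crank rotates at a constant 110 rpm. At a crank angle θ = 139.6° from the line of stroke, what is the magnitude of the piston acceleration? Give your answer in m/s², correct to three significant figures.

ω = 2π·110/60 = 11.52 rad/s
x(θ) = r cosθ + √(L² − r² sin²θ); with ω constant, a = ω²·d²x/dθ².
d²x/dθ² = −r cosθ − r²(cos2θ)/√u − r⁴ sin²2θ/(4u^{3/2}),  u = L² − r² sin²θ = 0.142465 m².
Substituting r = 0.1471 m, L = 0.3893 m, θ = 139.6°: d²x/dθ² = +0.10074 m.
a = ω²·d²x/dθ² = (11.52)²·(+0.10074) = +13.367 m/s²;  |a| = 13.367 m/s².

13.4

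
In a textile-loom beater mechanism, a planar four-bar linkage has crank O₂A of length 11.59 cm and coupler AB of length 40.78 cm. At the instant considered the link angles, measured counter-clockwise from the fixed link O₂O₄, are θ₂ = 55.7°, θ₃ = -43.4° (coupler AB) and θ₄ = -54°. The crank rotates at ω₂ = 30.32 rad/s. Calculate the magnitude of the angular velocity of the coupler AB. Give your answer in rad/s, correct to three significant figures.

ω₂ = 30.32 rad/s
Differentiating the loop-closure r₂e^{iθ₂}+r₃e^{iθ₃}=r₁+r₄e^{iθ₄} gives r₂ω₂e^{iθ₂}+r₃ω₃e^{iθ₃}=r₄ω₄e^{iθ₄}.
Eliminating the other unknown: ω₃ = r₂ω₂ sin(θ₄−θ₂) / [r₃ sin(θ₃−θ₄)].
Numerator sine = -0.94147; denominator sine = +0.18395.
Result = 0.1159·30.32·(-0.94147) / (0.4078·(+0.18395)) = -44.103 rad/s; magnitude 44.103 rad/s.

44.1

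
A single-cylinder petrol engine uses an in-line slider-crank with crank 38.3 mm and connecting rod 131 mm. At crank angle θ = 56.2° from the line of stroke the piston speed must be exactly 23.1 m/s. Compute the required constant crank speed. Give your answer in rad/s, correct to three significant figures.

For an in-line slider-crank, |v_piston| = rω|sinθ|·[1 + r cosθ/√(L² − r² sin²θ)].
With r = 0.0383 m, L = 0.131 m, θ = 56.2°: the bracketed kinematic factor |dx/dθ| = 0.037163 m.
ω = v/|dx/dθ| = 23.1/0.037163 = 621.59 rad/s.

622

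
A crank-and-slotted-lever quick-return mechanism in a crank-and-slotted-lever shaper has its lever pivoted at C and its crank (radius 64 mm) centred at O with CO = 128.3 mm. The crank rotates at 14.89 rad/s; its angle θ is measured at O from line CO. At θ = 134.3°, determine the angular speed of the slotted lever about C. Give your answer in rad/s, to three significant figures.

2.69

ω = 14.89 rad/s
Crank pin A relative to C: A = (d + r cosθ, r sinθ); lever angle φ = atan2(r sinθ, d + r cosθ).
Differentiating tanφ: φ̇ = rω(d cosθ + r)/(d² + r² + 2dr cosθ).
d² + r² + 2dr cosθ = |CA|² = 0.00908723 m²;  d cosθ + r = -0.025607 m.
|ω_lever| = |0.064·14.89·-0.025607| / 0.00908723 = 2.6853 rad/s.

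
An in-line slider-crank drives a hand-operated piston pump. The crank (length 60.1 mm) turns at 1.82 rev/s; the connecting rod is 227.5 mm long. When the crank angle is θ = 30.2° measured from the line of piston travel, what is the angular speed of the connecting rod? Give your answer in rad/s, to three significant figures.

2.63

ω = 11.44 rad/s (converted from 1.82 rev/s).
The rod makes angle φ with the slider axis where L sinφ = r sinθ; differentiating, L cosφ·φ̇ = r ω cosθ.
L cosφ = √(L² − r² sin²θ) = 0.22548 m.
|ω_rod| = r ω |cosθ| / √(L² − r² sin²θ) = 0.0601·11.44·0.86427/0.22548 = 2.6343 rad/s.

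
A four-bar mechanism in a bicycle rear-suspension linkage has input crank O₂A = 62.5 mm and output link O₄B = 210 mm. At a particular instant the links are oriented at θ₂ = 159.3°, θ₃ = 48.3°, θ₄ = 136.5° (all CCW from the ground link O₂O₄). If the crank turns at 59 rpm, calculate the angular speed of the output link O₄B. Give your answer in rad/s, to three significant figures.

1.72

ω₂ = 6.178 rad/s (from 59 rpm).
Differentiating the loop-closure r₂e^{iθ₂}+r₃e^{iθ₃}=r₁+r₄e^{iθ₄} gives r₂ω₂e^{iθ₂}+r₃ω₃e^{iθ₃}=r₄ω₄e^{iθ₄}.
Eliminating the other unknown: ω₄ = r₂ω₂ sin(θ₂−θ₃) / [r₄ sin(θ₄−θ₃)].
Numerator sine = +0.93358; denominator sine = +0.99951.
Result = 0.0625·6.178·(+0.93358) / (0.21·(+0.99951)) = +1.7175 rad/s; magnitude 1.7175 rad/s.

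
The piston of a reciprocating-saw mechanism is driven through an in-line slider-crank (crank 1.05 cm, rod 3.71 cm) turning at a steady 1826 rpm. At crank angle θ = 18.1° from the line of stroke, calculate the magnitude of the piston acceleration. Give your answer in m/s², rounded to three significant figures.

454

ω = 2π·1826/60 = 191.2 rad/s
x(θ) = r cosθ + √(L² − r² sin²θ); with ω constant, a = ω²·d²x/dθ².
d²x/dθ² = −r cosθ − r²(cos2θ)/√u − r⁴ sin²2θ/(4u^{3/2}),  u = L² − r² sin²θ = 0.00136577 m².
Substituting r = 0.0105 m, L = 0.0371 m, θ = 18.1°: d²x/dθ² = -0.012409 m.
a = ω²·d²x/dθ² = (191.2)²·(-0.012409) = -453.72 m/s²;  |a| = 453.72 m/s².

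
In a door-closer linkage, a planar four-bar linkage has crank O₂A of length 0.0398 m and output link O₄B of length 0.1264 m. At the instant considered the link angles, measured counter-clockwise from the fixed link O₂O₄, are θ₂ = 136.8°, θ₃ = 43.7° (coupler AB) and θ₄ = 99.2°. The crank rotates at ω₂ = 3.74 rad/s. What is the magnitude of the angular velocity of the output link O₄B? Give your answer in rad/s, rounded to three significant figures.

1.43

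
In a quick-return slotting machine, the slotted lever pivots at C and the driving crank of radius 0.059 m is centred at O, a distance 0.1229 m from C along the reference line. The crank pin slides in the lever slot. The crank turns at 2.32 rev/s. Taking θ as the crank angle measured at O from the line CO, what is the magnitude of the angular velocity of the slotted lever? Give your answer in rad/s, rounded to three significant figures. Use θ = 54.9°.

4.14

ω = 14.58 rad/s (from 2.32 rev/s).
Crank pin A relative to C: A = (d + r cosθ, r sinθ); lever angle φ = atan2(r sinθ, d + r cosθ).
Differentiating tanφ: φ̇ = rω(d cosθ + r)/(d² + r² + 2dr cosθ).
d² + r² + 2dr cosθ = |CA|² = 0.0269243 m²;  d cosθ + r = +0.12967 m.
|ω_lever| = |0.059·14.58·+0.12967| / 0.0269243 = 4.142 rad/s.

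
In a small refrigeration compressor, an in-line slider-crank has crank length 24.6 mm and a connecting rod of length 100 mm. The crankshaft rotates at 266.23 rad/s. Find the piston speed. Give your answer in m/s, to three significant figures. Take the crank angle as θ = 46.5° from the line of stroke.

ω = 266.2 rad/s
For an in-line slider-crank, x = r cosθ + √(L² − r² sin²θ), so v = −rω sinθ·[1 + r cosθ/√(L² − r² sin²θ)].
With r = 0.0246 m, L = 0.1 m, θ = 46.5°: √(L² − r² sin²θ) = 0.098395 m.
v = −0.0246·266.2·0.72537·[1 + 0.0246·0.68835/0.098395] = -5.5682 m/s.
|v| = 5.5682 m/s.

5.57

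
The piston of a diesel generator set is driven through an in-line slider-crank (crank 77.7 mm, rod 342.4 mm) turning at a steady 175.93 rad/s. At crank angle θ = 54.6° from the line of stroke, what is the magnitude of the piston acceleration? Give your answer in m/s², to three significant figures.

ω = 175.9 rad/s
x(θ) = r cosθ + √(L² − r² sin²θ); with ω constant, a = ω²·d²x/dθ².
d²x/dθ² = −r cosθ − r²(cos2θ)/√u − r⁴ sin²2θ/(4u^{3/2}),  u = L² − r² sin²θ = 0.113226 m².
Substituting r = 0.0777 m, L = 0.3424 m, θ = 54.6°: d²x/dθ² = -0.039323 m.
a = ω²·d²x/dθ² = (175.9)²·(-0.039323) = -1217.1 m/s²;  |a| = 1217.1 m/s².

1220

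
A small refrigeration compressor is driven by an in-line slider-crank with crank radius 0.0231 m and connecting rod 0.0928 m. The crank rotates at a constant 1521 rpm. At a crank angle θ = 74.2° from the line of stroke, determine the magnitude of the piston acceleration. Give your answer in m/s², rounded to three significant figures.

32.3

ω = 2π·1521/60 = 159.3 rad/s
x(θ) = r cosθ + √(L² − r² sin²θ); with ω constant, a = ω²·d²x/dθ².
d²x/dθ² = −r cosθ − r²(cos2θ)/√u − r⁴ sin²2θ/(4u^{3/2}),  u = L² − r² sin²θ = 0.00811779 m².
Substituting r = 0.0231 m, L = 0.0928 m, θ = 74.2°: d²x/dθ² = -0.001272 m.
a = ω²·d²x/dθ² = (159.3)²·(-0.001272) = -32.271 m/s²;  |a| = 32.271 m/s².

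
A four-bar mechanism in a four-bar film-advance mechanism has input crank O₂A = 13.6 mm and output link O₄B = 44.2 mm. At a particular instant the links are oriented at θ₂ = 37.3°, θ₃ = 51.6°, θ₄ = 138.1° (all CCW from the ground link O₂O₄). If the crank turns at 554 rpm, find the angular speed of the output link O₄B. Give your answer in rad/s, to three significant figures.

4.42

ω₂ = 58.01 rad/s (from 554 rpm).
Differentiating the loop-closure r₂e^{iθ₂}+r₃e^{iθ₃}=r₁+r₄e^{iθ₄} gives r₂ω₂e^{iθ₂}+r₃ω₃e^{iθ₃}=r₄ω₄e^{iθ₄}.
Eliminating the other unknown: ω₄ = r₂ω₂ sin(θ₂−θ₃) / [r₄ sin(θ₄−θ₃)].
Numerator sine = -0.24700; denominator sine = +0.99813.
Result = 0.0136·58.01·(-0.24700) / (0.0442·(+0.99813)) = -4.4173 rad/s; magnitude 4.4173 rad/s.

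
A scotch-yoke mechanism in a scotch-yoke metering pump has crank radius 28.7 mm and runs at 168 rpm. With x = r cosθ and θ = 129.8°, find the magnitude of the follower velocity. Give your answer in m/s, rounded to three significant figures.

ω = 17.59 rad/s (from 168 rpm).
x = r cosθ ⇒ ẋ = −rω sinθ.
|v| = rω|sinθ| = 0.0287·17.59·|sin 129.8°| = 0.38792 m/s.

0.388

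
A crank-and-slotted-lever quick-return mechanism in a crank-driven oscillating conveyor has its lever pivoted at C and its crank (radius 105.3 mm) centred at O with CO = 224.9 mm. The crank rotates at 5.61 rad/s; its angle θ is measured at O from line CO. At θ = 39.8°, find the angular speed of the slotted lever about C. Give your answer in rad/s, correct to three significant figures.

1.68

ω = 5.61 rad/s
Crank pin A relative to C: A = (d + r cosθ, r sinθ); lever angle φ = atan2(r sinθ, d + r cosθ).
Differentiating tanφ: φ̇ = rω(d cosθ + r)/(d² + r² + 2dr cosθ).
d² + r² + 2dr cosθ = |CA|² = 0.098057 m²;  d cosθ + r = +0.27809 m.
|ω_lever| = |0.1053·5.61·+0.27809| / 0.098057 = 1.6753 rad/s.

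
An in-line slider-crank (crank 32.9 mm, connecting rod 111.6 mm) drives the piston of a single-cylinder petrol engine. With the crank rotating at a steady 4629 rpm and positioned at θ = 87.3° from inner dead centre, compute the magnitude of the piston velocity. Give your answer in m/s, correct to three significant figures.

ω = 2π·4629/60 = 484.7 rad/s
For an in-line slider-crank, x = r cosθ + √(L² − r² sin²θ), so v = −rω sinθ·[1 + r cosθ/√(L² − r² sin²θ)].
With r = 0.0329 m, L = 0.1116 m, θ = 87.3°: √(L² − r² sin²θ) = 0.10665 m.
v = −0.0329·484.7·0.99889·[1 + 0.0329·0.04711/0.10665] = -16.162 m/s.
|v| = 16.162 m/s.

16.2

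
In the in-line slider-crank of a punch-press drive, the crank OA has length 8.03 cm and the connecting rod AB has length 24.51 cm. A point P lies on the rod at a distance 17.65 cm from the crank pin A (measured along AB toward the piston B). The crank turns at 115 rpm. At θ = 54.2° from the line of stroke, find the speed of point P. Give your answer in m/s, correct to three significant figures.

ω = 12.04 rad/s.  Crank-pin speed |V_A| = rω = 0.96703 m/s, perpendicular to OA.
Rod angle: sinφ = −(r/L) sinθ ⇒ φ = -15.410°; ω_rod = −rω cosθ/√(L²−r²sin²θ) = -2.394 rad/s.
V_P = V_A + ω_rod × AP, with AP = 0.1765 m along the rod.
Components: V_Px = −rω sinθ − a·ω_rod·sinφ = -0.89661 m/s;  V_Py = rω cosθ + a·ω_rod·cosφ = +0.15832 m/s.
|V_P| = √(V_Px² + V_Py²) = 0.91048 m/s.

0.910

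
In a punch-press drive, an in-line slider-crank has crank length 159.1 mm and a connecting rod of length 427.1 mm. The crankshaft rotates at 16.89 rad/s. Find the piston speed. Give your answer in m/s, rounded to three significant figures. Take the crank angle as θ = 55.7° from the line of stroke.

2.71

ω = 16.89 rad/s
For an in-line slider-crank, x = r cosθ + √(L² − r² sin²θ), so v = −rω sinθ·[1 + r cosθ/√(L² − r² sin²θ)].
With r = 0.1591 m, L = 0.4271 m, θ = 55.7°: √(L² − r² sin²θ) = 0.40637 m.
v = −0.1591·16.89·0.82610·[1 + 0.1591·0.56353/0.40637] = -2.7097 m/s.
|v| = 2.7097 m/s.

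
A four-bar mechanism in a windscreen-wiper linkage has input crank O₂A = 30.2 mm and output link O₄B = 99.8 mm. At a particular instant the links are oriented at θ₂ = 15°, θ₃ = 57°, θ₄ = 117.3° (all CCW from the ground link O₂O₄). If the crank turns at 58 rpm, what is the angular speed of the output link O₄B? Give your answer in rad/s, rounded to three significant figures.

1.42

ω₂ = 6.074 rad/s (from 58 rpm).
Differentiating the loop-closure r₂e^{iθ₂}+r₃e^{iθ₃}=r₁+r₄e^{iθ₄} gives r₂ω₂e^{iθ₂}+r₃ω₃e^{iθ₃}=r₄ω₄e^{iθ₄}.
Eliminating the other unknown: ω₄ = r₂ω₂ sin(θ₂−θ₃) / [r₄ sin(θ₄−θ₃)].
Numerator sine = -0.66913; denominator sine = +0.86863.
Result = 0.0302·6.074·(-0.66913) / (0.0998·(+0.86863)) = -1.4158 rad/s; magnitude 1.4158 rad/s.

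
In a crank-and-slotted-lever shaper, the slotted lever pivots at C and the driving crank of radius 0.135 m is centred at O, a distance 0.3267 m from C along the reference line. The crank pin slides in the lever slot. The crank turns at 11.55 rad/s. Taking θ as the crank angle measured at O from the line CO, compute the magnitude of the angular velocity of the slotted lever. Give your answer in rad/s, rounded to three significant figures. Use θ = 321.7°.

ω = 11.55 rad/s
Crank pin A relative to C: A = (d + r cosθ, r sinθ); lever angle φ = atan2(r sinθ, d + r cosθ).
Differentiating tanφ: φ̇ = rω(d cosθ + r)/(d² + r² + 2dr cosθ).
d² + r² + 2dr cosθ = |CA|² = 0.194182 m²;  d cosθ + r = +0.39139 m.
|ω_lever| = |0.135·11.55·+0.39139| / 0.194182 = 3.1428 rad/s.

3.14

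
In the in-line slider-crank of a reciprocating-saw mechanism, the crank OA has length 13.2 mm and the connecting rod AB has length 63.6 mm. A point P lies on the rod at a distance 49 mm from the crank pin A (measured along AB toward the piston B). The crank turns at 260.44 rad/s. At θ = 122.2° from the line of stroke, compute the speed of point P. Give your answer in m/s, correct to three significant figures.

ω = 260.4 rad/s.  Crank-pin speed |V_A| = rω = 3.4378 m/s, perpendicular to OA.
Rod angle: sinφ = −(r/L) sinθ ⇒ φ = -10.115°; ω_rod = −rω cosθ/√(L²−r²sin²θ) = +29.259 rad/s.
V_P = V_A + ω_rod × AP, with AP = 0.049 m along the rod.
Components: V_Px = −rω sinθ − a·ω_rod·sinφ = -2.6573 m/s;  V_Py = rω cosθ + a·ω_rod·cosφ = -0.42054 m/s.
|V_P| = √(V_Px² + V_Py²) = 2.6903 m/s.

2.69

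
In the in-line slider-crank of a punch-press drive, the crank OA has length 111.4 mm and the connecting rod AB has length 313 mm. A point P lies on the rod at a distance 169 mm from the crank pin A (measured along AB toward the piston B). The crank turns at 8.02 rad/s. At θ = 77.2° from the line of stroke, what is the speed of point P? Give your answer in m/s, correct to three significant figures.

ω = 8.02 rad/s.  Crank-pin speed |V_A| = rω = 0.89343 m/s, perpendicular to OA.
Rod angle: sinφ = −(r/L) sinθ ⇒ φ = -20.308°; ω_rod = −rω cosθ/√(L²−r²sin²θ) = -0.6743 rad/s.
V_P = V_A + ω_rod × AP, with AP = 0.169 m along the rod.
Components: V_Px = −rω sinθ − a·ω_rod·sinφ = -0.91078 m/s;  V_Py = rω cosθ + a·ω_rod·cosφ = +0.091064 m/s.
|V_P| = √(V_Px² + V_Py²) = 0.91532 m/s.

0.915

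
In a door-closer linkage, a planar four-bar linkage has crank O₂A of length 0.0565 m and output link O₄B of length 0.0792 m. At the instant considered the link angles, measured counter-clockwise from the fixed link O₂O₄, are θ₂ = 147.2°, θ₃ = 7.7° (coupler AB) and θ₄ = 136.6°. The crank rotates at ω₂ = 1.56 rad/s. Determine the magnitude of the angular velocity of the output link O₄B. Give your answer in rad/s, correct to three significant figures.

0.929

ω₂ = 1.56 rad/s
Differentiating the loop-closure r₂e^{iθ₂}+r₃e^{iθ₃}=r₁+r₄e^{iθ₄} gives r₂ω₂e^{iθ₂}+r₃ω₃e^{iθ₃}=r₄ω₄e^{iθ₄}.
Eliminating the other unknown: ω₄ = r₂ω₂ sin(θ₂−θ₃) / [r₄ sin(θ₄−θ₃)].
Numerator sine = +0.64945; denominator sine = +0.77824.
Result = 0.0565·1.56·(+0.64945) / (0.0792·(+0.77824)) = +0.9287 rad/s; magnitude 0.9287 rad/s.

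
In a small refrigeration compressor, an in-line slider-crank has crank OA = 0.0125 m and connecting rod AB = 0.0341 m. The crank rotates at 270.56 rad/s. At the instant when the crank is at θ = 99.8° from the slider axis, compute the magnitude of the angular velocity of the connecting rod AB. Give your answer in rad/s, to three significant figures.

18.1

ω = 270.6 rad/s
The rod makes angle φ with the slider axis where L sinφ = r sinθ; differentiating, L cosφ·φ̇ = r ω cosθ.
L cosφ = √(L² − r² sin²θ) = 0.031798 m.
|ω_rod| = r ω |cosθ| / √(L² − r² sin²θ) = 0.0125·270.6·0.17021/0.031798 = 18.104 rad/s.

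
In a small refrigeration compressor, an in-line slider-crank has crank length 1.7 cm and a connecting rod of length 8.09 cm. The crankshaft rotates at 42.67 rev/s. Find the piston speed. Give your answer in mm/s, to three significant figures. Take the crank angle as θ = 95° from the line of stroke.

ω = 2π·42.7 = 268.1 rad/s
For an in-line slider-crank, x = r cosθ + √(L² − r² sin²θ), so v = −rω sinθ·[1 + r cosθ/√(L² − r² sin²θ)].
With r = 0.017 m, L = 0.0809 m, θ = 95°: √(L² − r² sin²θ) = 0.079108 m.
v = −0.017·268.1·0.99619·[1 + 0.017·-0.08716/0.079108] = -4.4554 m/s.
|v| = 4.4554 m/s = 4455.4 mm/s.

4460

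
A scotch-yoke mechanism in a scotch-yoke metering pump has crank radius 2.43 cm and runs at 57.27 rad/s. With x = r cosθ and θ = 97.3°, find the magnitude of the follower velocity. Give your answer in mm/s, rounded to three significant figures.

1380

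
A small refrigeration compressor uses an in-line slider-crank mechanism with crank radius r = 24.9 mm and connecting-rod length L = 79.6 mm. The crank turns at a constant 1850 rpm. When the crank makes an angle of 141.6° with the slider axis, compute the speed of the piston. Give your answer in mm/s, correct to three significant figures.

2250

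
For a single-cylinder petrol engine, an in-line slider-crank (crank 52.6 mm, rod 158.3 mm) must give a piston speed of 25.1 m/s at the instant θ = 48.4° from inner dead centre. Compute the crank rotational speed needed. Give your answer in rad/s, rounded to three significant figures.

For an in-line slider-crank, |v_piston| = rω|sinθ|·[1 + r cosθ/√(L² − r² sin²θ)].
With r = 0.0526 m, L = 0.1583 m, θ = 48.4°: the bracketed kinematic factor |dx/dθ| = 0.048293 m.
ω = v/|dx/dθ| = 25.1/0.048293 = 519.75 rad/s.

520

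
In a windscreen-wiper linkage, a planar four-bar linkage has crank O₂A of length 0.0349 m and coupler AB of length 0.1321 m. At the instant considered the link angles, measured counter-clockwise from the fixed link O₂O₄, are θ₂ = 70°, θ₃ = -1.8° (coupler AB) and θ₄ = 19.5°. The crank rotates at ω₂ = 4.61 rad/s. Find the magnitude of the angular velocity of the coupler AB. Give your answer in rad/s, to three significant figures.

ω₂ = 4.61 rad/s
Differentiating the loop-closure r₂e^{iθ₂}+r₃e^{iθ₃}=r₁+r₄e^{iθ₄} gives r₂ω₂e^{iθ₂}+r₃ω₃e^{iθ₃}=r₄ω₄e^{iθ₄}.
Eliminating the other unknown: ω₃ = r₂ω₂ sin(θ₄−θ₂) / [r₃ sin(θ₃−θ₄)].
Numerator sine = -0.77162; denominator sine = -0.36325.
Result = 0.0349·4.61·(-0.77162) / (0.1321·(-0.36325)) = +2.5872 rad/s; magnitude 2.5872 rad/s.

2.59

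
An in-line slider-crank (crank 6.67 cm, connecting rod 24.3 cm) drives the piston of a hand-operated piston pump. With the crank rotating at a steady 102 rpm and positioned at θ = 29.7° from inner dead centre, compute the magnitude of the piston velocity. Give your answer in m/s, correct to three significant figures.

0.438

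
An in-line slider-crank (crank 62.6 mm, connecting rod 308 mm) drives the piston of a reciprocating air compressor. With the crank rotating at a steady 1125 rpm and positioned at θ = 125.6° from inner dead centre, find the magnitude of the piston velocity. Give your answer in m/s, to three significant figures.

5.28

ω = 2π·1125/60 = 117.8 rad/s
For an in-line slider-crank, x = r cosθ + √(L² − r² sin²θ), so v = −rω sinθ·[1 + r cosθ/√(L² − r² sin²θ)].
With r = 0.0626 m, L = 0.308 m, θ = 125.6°: √(L² − r² sin²θ) = 0.30377 m.
v = −0.0626·117.8·0.81310·[1 + 0.0626·-0.58212/0.30377] = -5.2772 m/s.
|v| = 5.2772 m/s.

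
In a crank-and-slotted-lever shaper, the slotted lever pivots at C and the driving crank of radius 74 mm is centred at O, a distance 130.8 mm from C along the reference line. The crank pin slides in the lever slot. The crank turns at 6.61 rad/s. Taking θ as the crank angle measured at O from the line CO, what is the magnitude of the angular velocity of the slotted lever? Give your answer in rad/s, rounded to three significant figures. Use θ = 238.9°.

0.250

ω = 6.61 rad/s
Crank pin A relative to C: A = (d + r cosθ, r sinθ); lever angle φ = atan2(r sinθ, d + r cosθ).
Differentiating tanφ: φ̇ = rω(d cosθ + r)/(d² + r² + 2dr cosθ).
d² + r² + 2dr cosθ = |CA|² = 0.0125854 m²;  d cosθ + r = +0.0064374 m.
|ω_lever| = |0.074·6.61·+0.0064374| / 0.0125854 = 0.2502 rad/s.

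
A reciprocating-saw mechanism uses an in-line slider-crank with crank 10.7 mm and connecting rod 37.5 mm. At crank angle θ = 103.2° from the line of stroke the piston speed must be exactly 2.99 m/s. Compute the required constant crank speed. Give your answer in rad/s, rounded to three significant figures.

For an in-line slider-crank, |v_piston| = rω|sinθ|·[1 + r cosθ/√(L² − r² sin²θ)].
With r = 0.0107 m, L = 0.0375 m, θ = 103.2°: the bracketed kinematic factor |dx/dθ| = 0.0097107 m.
ω = v/|dx/dθ| = 2.99/0.0097107 = 307.91 rad/s.

308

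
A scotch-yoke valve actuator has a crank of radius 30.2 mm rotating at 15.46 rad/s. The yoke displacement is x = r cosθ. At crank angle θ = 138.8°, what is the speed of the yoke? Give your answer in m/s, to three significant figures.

0.308

ω = 15.46 rad/s
x = r cosθ ⇒ ẋ = −rω sinθ.
|v| = rω|sinθ| = 0.0302·15.46·|sin 138.8°| = 0.30754 m/s.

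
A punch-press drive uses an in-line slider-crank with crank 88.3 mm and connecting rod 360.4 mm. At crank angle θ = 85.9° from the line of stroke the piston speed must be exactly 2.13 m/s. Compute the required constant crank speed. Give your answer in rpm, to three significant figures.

For an in-line slider-crank, |v_piston| = rω|sinθ|·[1 + r cosθ/√(L² − r² sin²θ)].
With r = 0.0883 m, L = 0.3604 m, θ = 85.9°: the bracketed kinematic factor |dx/dθ| = 0.089665 m.
ω = v/|dx/dθ| = 2.13/0.089665 = 23.755 rad/s.
N = 60ω/(2π) = 226.84 rpm.

227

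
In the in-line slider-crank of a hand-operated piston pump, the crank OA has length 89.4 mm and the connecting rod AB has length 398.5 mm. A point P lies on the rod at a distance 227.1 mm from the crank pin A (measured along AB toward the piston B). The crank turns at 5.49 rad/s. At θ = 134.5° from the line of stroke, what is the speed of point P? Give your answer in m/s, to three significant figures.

0.351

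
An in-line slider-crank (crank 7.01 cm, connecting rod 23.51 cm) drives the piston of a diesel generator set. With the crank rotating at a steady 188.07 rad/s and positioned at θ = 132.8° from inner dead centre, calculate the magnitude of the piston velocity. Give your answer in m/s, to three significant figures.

7.66

ω = 188.1 rad/s
For an in-line slider-crank, x = r cosθ + √(L² − r² sin²θ), so v = −rω sinθ·[1 + r cosθ/√(L² − r² sin²θ)].
With r = 0.0701 m, L = 0.2351 m, θ = 132.8°: √(L² − r² sin²θ) = 0.2294 m.
v = −0.0701·188.1·0.73373·[1 + 0.0701·-0.67944/0.2294] = -7.6649 m/s.
|v| = 7.6649 m/s.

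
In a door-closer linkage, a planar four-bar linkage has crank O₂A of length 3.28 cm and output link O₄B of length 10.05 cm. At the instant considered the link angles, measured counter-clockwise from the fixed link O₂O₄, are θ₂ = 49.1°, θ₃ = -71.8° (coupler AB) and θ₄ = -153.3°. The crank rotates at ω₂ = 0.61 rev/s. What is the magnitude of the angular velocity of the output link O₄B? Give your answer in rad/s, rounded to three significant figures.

ω₂ = 3.833 rad/s (from 0.61 rev/s).
Differentiating the loop-closure r₂e^{iθ₂}+r₃e^{iθ₃}=r₁+r₄e^{iθ₄} gives r₂ω₂e^{iθ₂}+r₃ω₃e^{iθ₃}=r₄ω₄e^{iθ₄}.
Eliminating the other unknown: ω₄ = r₂ω₂ sin(θ₂−θ₃) / [r₄ sin(θ₄−θ₃)].
Numerator sine = +0.85806; denominator sine = -0.98902.
Result = 0.0328·3.833·(+0.85806) / (0.1005·(-0.98902)) = -1.0853 rad/s; magnitude 1.0853 rad/s.

1.09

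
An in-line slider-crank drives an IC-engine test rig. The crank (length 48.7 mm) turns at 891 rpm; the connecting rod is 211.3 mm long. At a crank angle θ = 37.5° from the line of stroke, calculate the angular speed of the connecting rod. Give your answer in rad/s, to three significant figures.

17.2

ω = 93.31 rad/s (converted from 891 rpm).
The rod makes angle φ with the slider axis where L sinφ = r sinθ; differentiating, L cosφ·φ̇ = r ω cosθ.
L cosφ = √(L² − r² sin²θ) = 0.20921 m.
|ω_rod| = r ω |cosθ| / √(L² − r² sin²θ) = 0.0487·93.31·0.79335/0.20921 = 17.231 rad/s.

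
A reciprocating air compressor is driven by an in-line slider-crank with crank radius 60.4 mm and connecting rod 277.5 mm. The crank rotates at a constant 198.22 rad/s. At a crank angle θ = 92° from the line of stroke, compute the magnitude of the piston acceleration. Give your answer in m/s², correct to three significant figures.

ω = 198.2 rad/s
x(θ) = r cosθ + √(L² − r² sin²θ); with ω constant, a = ω²·d²x/dθ².
d²x/dθ² = −r cosθ − r²(cos2θ)/√u − r⁴ sin²2θ/(4u^{3/2}),  u = L² − r² sin²θ = 0.0733625 m².
Substituting r = 0.0604 m, L = 0.2775 m, θ = 92°: d²x/dθ² = +0.015543 m.
a = ω²·d²x/dθ² = (198.2)²·(+0.015543) = +610.72 m/s²;  |a| = 610.72 m/s².

611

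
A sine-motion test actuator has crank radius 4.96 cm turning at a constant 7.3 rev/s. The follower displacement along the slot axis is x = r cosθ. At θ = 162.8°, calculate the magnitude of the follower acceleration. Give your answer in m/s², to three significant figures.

99.7

ω = 45.87 rad/s (from 7.3 rev/s).
x = r cosθ ⇒ ẍ = −rω² cosθ (ω constant).
|a| = rω²|cosθ| = 0.0496·(45.87)²·|cos 162.8°| = 99.682 m/s².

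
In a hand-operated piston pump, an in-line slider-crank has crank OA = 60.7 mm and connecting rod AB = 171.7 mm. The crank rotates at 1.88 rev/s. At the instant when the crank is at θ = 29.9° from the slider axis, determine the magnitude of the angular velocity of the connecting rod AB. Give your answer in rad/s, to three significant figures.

3.68

ω = 11.81 rad/s (converted from 1.88 rev/s).
The rod makes angle φ with the slider axis where L sinφ = r sinθ; differentiating, L cosφ·φ̇ = r ω cosθ.
L cosφ = √(L² − r² sin²θ) = 0.16901 m.
|ω_rod| = r ω |cosθ| / √(L² − r² sin²θ) = 0.0607·11.81·0.86690/0.16901 = 3.6777 rad/s.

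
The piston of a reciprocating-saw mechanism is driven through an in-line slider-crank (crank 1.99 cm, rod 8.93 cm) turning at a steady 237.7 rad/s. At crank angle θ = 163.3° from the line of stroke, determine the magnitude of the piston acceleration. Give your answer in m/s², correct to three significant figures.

ω = 237.7 rad/s
x(θ) = r cosθ + √(L² − r² sin²θ); with ω constant, a = ω²·d²x/dθ².
d²x/dθ² = −r cosθ − r²(cos2θ)/√u − r⁴ sin²2θ/(4u^{3/2}),  u = L² − r² sin²θ = 0.00794179 m².
Substituting r = 0.0199 m, L = 0.0893 m, θ = 163.3°: d²x/dθ² = +0.015334 m.
a = ω²·d²x/dθ² = (237.7)²·(+0.015334) = +866.39 m/s²;  |a| = 866.39 m/s².

866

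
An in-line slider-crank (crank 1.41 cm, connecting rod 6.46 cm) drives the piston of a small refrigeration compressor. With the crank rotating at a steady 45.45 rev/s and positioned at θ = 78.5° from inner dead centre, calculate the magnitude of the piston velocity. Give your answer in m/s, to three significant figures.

4.12

ω = 2π·45.5 = 285.6 rad/s
For an in-line slider-crank, x = r cosθ + √(L² − r² sin²θ), so v = −rω sinθ·[1 + r cosθ/√(L² − r² sin²θ)].
With r = 0.0141 m, L = 0.0646 m, θ = 78.5°: √(L² − r² sin²θ) = 0.063105 m.
v = −0.0141·285.6·0.97992·[1 + 0.0141·0.19937/0.063105] = -4.1215 m/s.
|v| = 4.1215 m/s.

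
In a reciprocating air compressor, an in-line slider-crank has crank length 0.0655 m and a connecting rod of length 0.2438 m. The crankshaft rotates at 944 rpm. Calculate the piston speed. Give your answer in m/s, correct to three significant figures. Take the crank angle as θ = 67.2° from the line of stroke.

6.61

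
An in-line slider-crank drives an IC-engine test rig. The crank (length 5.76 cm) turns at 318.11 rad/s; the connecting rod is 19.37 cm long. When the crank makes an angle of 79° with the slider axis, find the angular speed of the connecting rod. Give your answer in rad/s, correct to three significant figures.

18.9

ω = 318.1 rad/s
The rod makes angle φ with the slider axis where L sinφ = r sinθ; differentiating, L cosφ·φ̇ = r ω cosθ.
L cosφ = √(L² − r² sin²θ) = 0.18526 m.
|ω_rod| = r ω |cosθ| / √(L² − r² sin²θ) = 0.0576·318.1·0.19081/0.18526 = 18.872 rad/s.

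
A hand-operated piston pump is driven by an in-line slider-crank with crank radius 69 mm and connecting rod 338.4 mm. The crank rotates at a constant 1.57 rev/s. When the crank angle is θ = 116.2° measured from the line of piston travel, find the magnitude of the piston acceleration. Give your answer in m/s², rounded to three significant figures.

ω = 2π·1.57 = 9.865 rad/s
x(θ) = r cosθ + √(L² − r² sin²θ); with ω constant, a = ω²·d²x/dθ².
d²x/dθ² = −r cosθ − r²(cos2θ)/√u − r⁴ sin²2θ/(4u^{3/2}),  u = L² − r² sin²θ = 0.110682 m².
Substituting r = 0.069 m, L = 0.3384 m, θ = 116.2°: d²x/dθ² = +0.039099 m.
a = ω²·d²x/dθ² = (9.865)²·(+0.039099) = +3.8047 m/s²;  |a| = 3.8047 m/s².

3.80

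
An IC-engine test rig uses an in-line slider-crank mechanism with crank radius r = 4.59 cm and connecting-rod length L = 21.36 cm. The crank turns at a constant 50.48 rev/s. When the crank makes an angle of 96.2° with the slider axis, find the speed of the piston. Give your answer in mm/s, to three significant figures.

14100

ω = 2π·50.5 = 317.2 rad/s
For an in-line slider-crank, x = r cosθ + √(L² − r² sin²θ), so v = −rω sinθ·[1 + r cosθ/√(L² − r² sin²θ)].
With r = 0.0459 m, L = 0.2136 m, θ = 96.2°: √(L² − r² sin²θ) = 0.20867 m.
v = −0.0459·317.2·0.99415·[1 + 0.0459·-0.10800/0.20867] = -14.129 m/s.
|v| = 14.129 m/s = 14129 mm/s.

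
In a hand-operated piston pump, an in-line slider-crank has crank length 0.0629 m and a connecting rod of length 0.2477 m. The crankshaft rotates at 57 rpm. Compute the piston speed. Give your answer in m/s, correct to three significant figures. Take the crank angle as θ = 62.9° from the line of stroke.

ω = 2π·57/60 = 5.969 rad/s
For an in-line slider-crank, x = r cosθ + √(L² − r² sin²θ), so v = −rω sinθ·[1 + r cosθ/√(L² − r² sin²θ)].
With r = 0.0629 m, L = 0.2477 m, θ = 62.9°: √(L² − r² sin²θ) = 0.24129 m.
v = −0.0629·5.969·0.89021·[1 + 0.0629·0.45554/0.24129] = -0.37392 m/s.
|v| = 0.37392 m/s.

0.374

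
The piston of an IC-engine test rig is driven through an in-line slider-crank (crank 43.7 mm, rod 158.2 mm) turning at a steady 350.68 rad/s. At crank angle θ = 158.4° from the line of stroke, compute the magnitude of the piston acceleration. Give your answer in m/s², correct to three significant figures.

ω = 350.7 rad/s
x(θ) = r cosθ + √(L² − r² sin²θ); with ω constant, a = ω²·d²x/dθ².
d²x/dθ² = −r cosθ − r²(cos2θ)/√u − r⁴ sin²2θ/(4u^{3/2}),  u = L² − r² sin²θ = 0.0247684 m².
Substituting r = 0.0437 m, L = 0.1582 m, θ = 158.4°: d²x/dθ² = +0.031676 m.
a = ω²·d²x/dθ² = (350.7)²·(+0.031676) = +3895.4 m/s²;  |a| = 3895.4 m/s².

3900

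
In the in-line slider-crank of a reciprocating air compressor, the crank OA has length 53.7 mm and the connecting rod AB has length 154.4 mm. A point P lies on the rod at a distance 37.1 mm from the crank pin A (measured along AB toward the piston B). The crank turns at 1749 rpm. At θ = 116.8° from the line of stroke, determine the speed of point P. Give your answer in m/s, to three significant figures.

ω = 183.2 rad/s.  Crank-pin speed |V_A| = rω = 9.8354 m/s, perpendicular to OA.
Rod angle: sinφ = −(r/L) sinθ ⇒ φ = -18.086°; ω_rod = −rω cosθ/√(L²−r²sin²θ) = +30.214 rad/s.
V_P = V_A + ω_rod × AP, with AP = 0.0371 m along the rod.
Components: V_Px = −rω sinθ − a·ω_rod·sinφ = -8.431 m/s;  V_Py = rω cosθ + a·ω_rod·cosφ = -3.369 m/s.
|V_P| = √(V_Px² + V_Py²) = 9.0792 m/s.

9.08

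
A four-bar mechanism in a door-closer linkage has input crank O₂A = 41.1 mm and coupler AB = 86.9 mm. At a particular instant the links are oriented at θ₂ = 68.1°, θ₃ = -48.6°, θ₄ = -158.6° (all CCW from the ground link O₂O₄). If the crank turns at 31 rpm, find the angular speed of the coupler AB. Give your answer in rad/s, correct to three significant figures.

ω₂ = 3.246 rad/s (from 31 rpm).
Differentiating the loop-closure r₂e^{iθ₂}+r₃e^{iθ₃}=r₁+r₄e^{iθ₄} gives r₂ω₂e^{iθ₂}+r₃ω₃e^{iθ₃}=r₄ω₄e^{iθ₄}.
Eliminating the other unknown: ω₃ = r₂ω₂ sin(θ₄−θ₂) / [r₃ sin(θ₃−θ₄)].
Numerator sine = +0.72777; denominator sine = +0.93969.
Result = 0.0411·3.246·(+0.72777) / (0.0869·(+0.93969)) = +1.1891 rad/s; magnitude 1.1891 rad/s.

1.19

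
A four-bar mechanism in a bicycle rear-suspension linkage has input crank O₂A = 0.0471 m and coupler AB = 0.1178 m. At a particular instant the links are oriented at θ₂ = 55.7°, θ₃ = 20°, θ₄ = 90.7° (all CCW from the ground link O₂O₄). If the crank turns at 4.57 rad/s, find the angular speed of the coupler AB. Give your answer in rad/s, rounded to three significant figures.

ω₂ = 4.57 rad/s
Differentiating the loop-closure r₂e^{iθ₂}+r₃e^{iθ₃}=r₁+r₄e^{iθ₄} gives r₂ω₂e^{iθ₂}+r₃ω₃e^{iθ₃}=r₄ω₄e^{iθ₄}.
Eliminating the other unknown: ω₃ = r₂ω₂ sin(θ₄−θ₂) / [r₃ sin(θ₃−θ₄)].
Numerator sine = +0.57358; denominator sine = -0.94380.
Result = 0.0471·4.57·(+0.57358) / (0.1178·(-0.94380)) = -1.1105 rad/s; magnitude 1.1105 rad/s.

1.11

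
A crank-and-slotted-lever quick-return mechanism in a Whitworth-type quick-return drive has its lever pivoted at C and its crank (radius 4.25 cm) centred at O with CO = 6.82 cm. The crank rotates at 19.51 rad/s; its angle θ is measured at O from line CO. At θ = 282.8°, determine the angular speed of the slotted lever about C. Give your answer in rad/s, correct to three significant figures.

6.17

ω = 19.51 rad/s
Crank pin A relative to C: A = (d + r cosθ, r sinθ); lever angle φ = atan2(r sinθ, d + r cosθ).
Differentiating tanφ: φ̇ = rω(d cosθ + r)/(d² + r² + 2dr cosθ).
d² + r² + 2dr cosθ = |CA|² = 0.00774181 m²;  d cosθ + r = +0.05761 m.
|ω_lever| = |0.0425·19.51·+0.05761| / 0.00774181 = 6.1702 rad/s.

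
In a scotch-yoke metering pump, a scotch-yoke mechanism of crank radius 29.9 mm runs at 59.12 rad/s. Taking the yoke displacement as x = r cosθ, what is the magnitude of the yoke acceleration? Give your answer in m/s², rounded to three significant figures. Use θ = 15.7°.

101

ω = 59.12 rad/s
x = r cosθ ⇒ ẍ = −rω² cosθ (ω constant).
|a| = rω²|cosθ| = 0.0299·(59.12)²·|cos 15.7°| = 100.61 m/s².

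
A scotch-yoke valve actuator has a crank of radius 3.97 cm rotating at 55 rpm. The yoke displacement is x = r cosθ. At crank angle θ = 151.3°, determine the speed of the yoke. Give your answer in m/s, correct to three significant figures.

ω = 5.76 rad/s (from 55 rpm).
x = r cosθ ⇒ ẋ = −rω sinθ.
|v| = rω|sinθ| = 0.0397·5.76·|sin 151.3°| = 0.10981 m/s.

0.110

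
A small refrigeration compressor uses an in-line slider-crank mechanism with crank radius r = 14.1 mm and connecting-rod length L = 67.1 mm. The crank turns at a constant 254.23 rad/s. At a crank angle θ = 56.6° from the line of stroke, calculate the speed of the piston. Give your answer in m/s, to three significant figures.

ω = 254.2 rad/s
For an in-line slider-crank, x = r cosθ + √(L² − r² sin²θ), so v = −rω sinθ·[1 + r cosθ/√(L² − r² sin²θ)].
With r = 0.0141 m, L = 0.0671 m, θ = 56.6°: √(L² − r² sin²θ) = 0.066059 m.
v = −0.0141·254.2·0.83485·[1 + 0.0141·0.55048/0.066059] = -3.3443 m/s.
|v| = 3.3443 m/s.

3.34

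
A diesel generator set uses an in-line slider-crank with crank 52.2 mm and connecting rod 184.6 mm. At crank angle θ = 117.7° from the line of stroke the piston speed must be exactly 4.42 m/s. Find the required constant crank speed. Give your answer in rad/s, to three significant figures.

For an in-line slider-crank, |v_piston| = rω|sinθ|·[1 + r cosθ/√(L² − r² sin²θ)].
With r = 0.0522 m, L = 0.1846 m, θ = 117.7°: the bracketed kinematic factor |dx/dθ| = 0.039943 m.
ω = v/|dx/dθ| = 4.42/0.039943 = 110.66 rad/s.

111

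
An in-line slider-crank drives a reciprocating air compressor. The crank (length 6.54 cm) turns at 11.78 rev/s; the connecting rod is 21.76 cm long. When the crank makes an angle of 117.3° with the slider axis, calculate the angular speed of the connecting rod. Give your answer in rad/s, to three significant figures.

10.6

ω = 74.02 rad/s (converted from 11.78 rev/s).
The rod makes angle φ with the slider axis where L sinφ = r sinθ; differentiating, L cosφ·φ̇ = r ω cosθ.
L cosφ = √(L² − r² sin²θ) = 0.2097 m.
|ω_rod| = r ω |cosθ| / √(L² − r² sin²θ) = 0.0654·74.02·0.45865/0.2097 = 10.588 rad/s.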